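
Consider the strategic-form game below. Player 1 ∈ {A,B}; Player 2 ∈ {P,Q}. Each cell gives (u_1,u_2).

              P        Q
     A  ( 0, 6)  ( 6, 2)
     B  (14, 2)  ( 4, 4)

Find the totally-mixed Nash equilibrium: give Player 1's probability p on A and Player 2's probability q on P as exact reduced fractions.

(p,q) = (1/3, 1/8)

P1 indiff ⇒ q·0+(1-q)·6 = q·14+(1-q)·4 ⇒ q(-14) = (1-q)(-2) ⇒ q = 1/8
P2 indiff ⇒ p·6+(1-p)·2 = p·2+(1-p)·4 ⇒ p(4) = (1-p)(2) ⇒ p = 1/3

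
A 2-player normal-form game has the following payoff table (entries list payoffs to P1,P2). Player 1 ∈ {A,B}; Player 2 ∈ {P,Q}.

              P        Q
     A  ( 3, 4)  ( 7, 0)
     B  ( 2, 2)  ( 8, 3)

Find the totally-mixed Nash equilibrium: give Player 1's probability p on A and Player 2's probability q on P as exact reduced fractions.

P1 mixes 1/5 on A; P2 mixes 1/2 on P

P1 indiff ⇒ q·3+(1-q)·7 = q·2+(1-q)·8 ⇒ q(1) = (1-q)(1) ⇒ q = 1/2
P2 indiff ⇒ p·4+(1-p)·2 = p·0+(1-p)·3 ⇒ p(4) = (1-p)(1) ⇒ p = 1/5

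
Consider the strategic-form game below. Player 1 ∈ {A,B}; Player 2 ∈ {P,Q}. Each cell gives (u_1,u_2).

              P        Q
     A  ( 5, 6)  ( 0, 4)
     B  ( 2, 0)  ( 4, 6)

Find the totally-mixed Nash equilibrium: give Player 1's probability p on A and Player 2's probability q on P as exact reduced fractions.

P1 mixes 3/4 on A; P2 mixes 4/7 on P

P1 indiff ⇒ q·5+(1-q)·0 = q·2+(1-q)·4 ⇒ q(3) = (1-q)(4) ⇒ q = 4/7
P2 indiff ⇒ p·6+(1-p)·0 = p·4+(1-p)·6 ⇒ p(2) = (1-p)(6) ⇒ p = 3/4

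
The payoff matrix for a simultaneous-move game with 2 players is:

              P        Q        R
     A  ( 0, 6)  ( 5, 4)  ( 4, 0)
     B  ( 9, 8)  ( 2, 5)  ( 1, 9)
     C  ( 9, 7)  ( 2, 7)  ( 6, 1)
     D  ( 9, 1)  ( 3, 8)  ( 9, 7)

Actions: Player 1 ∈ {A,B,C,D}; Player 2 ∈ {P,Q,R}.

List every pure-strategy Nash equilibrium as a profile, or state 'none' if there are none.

PSNE = {(C,P)}

(A,P): not NE [P1→D gives 9>0]
(A,Q): not NE [P2→P gives 6>4]
(A,R): not NE [P1→D gives 9>4; P2→P gives 6>0]
(B,P): not NE [P2→R gives 9>8]
(B,Q): not NE [P1→A gives 5>2; P2→R gives 9>5]
(B,R): not NE [P1→D gives 9>1]
(C,P): NE
(C,Q): not NE [P1→A gives 5>2]
(C,R): not NE [P1→D gives 9>6; P2→Q gives 7>1]
(D,P): not NE [P2→Q gives 8>1]
(D,Q): not NE [P1→A gives 5>3]
(D,R): not NE [P2→Q gives 8>7]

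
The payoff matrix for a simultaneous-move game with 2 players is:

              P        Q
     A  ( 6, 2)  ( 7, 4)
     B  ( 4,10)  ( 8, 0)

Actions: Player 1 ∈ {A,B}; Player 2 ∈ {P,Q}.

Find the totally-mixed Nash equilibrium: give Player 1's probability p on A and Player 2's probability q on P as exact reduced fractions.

P1 indiff ⇒ q·6+(1-q)·7 = q·4+(1-q)·8 ⇒ q(2) = (1-q)(1) ⇒ q = 1/3
P2 indiff ⇒ p·2+(1-p)·10 = p·4+(1-p)·0 ⇒ p(-2) = (1-p)(-10) ⇒ p = 5/6

P1 mixes 5/6 on A; P2 mixes 1/3 on P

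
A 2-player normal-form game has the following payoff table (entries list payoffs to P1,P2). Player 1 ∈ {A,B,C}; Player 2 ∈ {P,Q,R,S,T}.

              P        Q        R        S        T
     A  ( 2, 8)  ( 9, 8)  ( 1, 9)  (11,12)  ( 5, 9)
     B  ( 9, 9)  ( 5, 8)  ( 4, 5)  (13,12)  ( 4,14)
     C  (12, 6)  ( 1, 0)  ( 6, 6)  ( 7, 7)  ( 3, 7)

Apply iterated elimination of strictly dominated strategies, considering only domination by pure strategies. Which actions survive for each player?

P2 drop P (S beats it: A:12>8 B:12>9 C:7>6)
P2 drop Q (S beats it: A:12>8 B:12>8 C:7>0)
P2 drop R (S beats it: A:12>9 B:12>5 C:7>6)
P1 drop C (A beats it: S:11>7 T:5>3)
P1→{A,B} P2→{S,T}

Survivors P1:{A,B} P2:{S,T}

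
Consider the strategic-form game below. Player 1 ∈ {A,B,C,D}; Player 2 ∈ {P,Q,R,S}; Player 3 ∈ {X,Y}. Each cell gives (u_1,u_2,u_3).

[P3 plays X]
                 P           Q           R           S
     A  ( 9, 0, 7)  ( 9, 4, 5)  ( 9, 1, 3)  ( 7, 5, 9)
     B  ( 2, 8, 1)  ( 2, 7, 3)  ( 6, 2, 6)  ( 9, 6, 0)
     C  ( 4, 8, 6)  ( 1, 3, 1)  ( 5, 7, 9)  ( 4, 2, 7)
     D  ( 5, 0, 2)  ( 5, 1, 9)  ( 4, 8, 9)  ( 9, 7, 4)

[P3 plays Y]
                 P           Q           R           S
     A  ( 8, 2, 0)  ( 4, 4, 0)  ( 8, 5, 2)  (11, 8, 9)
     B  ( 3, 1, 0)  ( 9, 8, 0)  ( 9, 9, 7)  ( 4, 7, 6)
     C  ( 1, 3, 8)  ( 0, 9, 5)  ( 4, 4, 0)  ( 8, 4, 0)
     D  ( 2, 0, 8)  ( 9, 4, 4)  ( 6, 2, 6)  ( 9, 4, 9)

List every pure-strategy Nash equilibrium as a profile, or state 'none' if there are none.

(A,P,X): not NE [P2→S gives 5>0]
(A,P,Y): not NE [P2→S gives 8>2; P3→X gives 7>0]
(A,Q,X): not NE [P2→S gives 5>4]
(A,Q,Y): not NE [P1→D gives 9>4; P2→S gives 8>4; P3→X gives 5>0]
(A,R,X): not NE [P2→S gives 5>1]
(A,R,Y): not NE [P1→B gives 9>8; P2→S gives 8>5; P3→X gives 3>2]
(A,S,X): not NE [P1→D gives 9>7]
(A,S,Y): NE
(B,P,X): not NE [P1→A gives 9>2]
(B,P,Y): not NE [P1→A gives 8>3; P2→R gives 9>1; P3→X gives 1>0]
(B,Q,X): not NE [P1→A gives 9>2; P2→P gives 8>7]
(B,Q,Y): not NE [P2→R gives 9>8; P3→X gives 3>0]
(B,R,X): not NE [P1→A gives 9>6; P2→P gives 8>2; P3→Y gives 7>6]
(B,R,Y): NE
(B,S,X): not NE [P2→P gives 8>6; P3→Y gives 6>0]
(B,S,Y): not NE [P1→A gives 11>4; P2→R gives 9>7]
(C,P,X): not NE [P1→A gives 9>4; P3→Y gives 8>6]
(C,P,Y): not NE [P1→A gives 8>1; P2→Q gives 9>3]
(C,Q,X): not NE [P1→A gives 9>1; P2→P gives 8>3; P3→Y gives 5>1]
(C,Q,Y): not NE [P1→D gives 9>0]
(C,R,X): not NE [P1→A gives 9>5; P2→P gives 8>7]
(C,R,Y): not NE [P1→B gives 9>4; P2→Q gives 9>4; P3→X gives 9>0]
(C,S,X): not NE [P1→D gives 9>4; P2→P gives 8>2]
(C,S,Y): not NE [P1→A gives 11>8; P2→Q gives 9>4; P3→X gives 7>0]
(D,P,X): not NE [P1→A gives 9>5; P2→R gives 8>0; P3→Y gives 8>2]
(D,P,Y): not NE [P1→A gives 8>2; P2→S gives 4>0]
(D,Q,X): not NE [P1→A gives 9>5; P2→R gives 8>1]
(D,Q,Y): not NE [P3→X gives 9>4]
(D,R,X): not NE [P1→A gives 9>4]
(D,R,Y): not NE [P1→B gives 9>6; P2→S gives 4>2; P3→X gives 9>6]
(D,S,X): not NE [P2→R gives 8>7; P3→Y gives 9>4]
(D,S,Y): not NE [P1→A gives 11>9]

NE set: (A,S,Y), (B,R,Y)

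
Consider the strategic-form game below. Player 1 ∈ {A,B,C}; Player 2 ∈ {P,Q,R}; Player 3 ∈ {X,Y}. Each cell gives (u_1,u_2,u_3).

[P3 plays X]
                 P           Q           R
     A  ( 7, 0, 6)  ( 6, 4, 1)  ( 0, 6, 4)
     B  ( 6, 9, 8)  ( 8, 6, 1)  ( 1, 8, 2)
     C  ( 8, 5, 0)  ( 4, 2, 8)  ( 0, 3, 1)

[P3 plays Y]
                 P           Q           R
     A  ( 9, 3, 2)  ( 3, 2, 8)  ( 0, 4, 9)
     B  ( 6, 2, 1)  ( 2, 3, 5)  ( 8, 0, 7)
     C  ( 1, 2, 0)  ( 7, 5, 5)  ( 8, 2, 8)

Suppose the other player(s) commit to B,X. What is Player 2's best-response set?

P2 best: {P}

u_2(P vs B,X) = 9
u_2(Q vs B,X) = 6
u_2(R vs B,X) = 8
max payoff 9 at {P}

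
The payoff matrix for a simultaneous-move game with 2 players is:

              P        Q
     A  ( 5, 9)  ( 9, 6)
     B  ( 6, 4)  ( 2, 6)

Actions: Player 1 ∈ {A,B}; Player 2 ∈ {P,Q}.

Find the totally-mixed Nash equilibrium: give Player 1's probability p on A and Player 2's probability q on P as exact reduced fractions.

p=2/5, q=7/8

P1 indiff ⇒ q·5+(1-q)·9 = q·6+(1-q)·2 ⇒ q(-1) = (1-q)(-7) ⇒ q = 7/8
P2 indiff ⇒ p·9+(1-p)·4 = p·6+(1-p)·6 ⇒ p(3) = (1-p)(2) ⇒ p = 2/5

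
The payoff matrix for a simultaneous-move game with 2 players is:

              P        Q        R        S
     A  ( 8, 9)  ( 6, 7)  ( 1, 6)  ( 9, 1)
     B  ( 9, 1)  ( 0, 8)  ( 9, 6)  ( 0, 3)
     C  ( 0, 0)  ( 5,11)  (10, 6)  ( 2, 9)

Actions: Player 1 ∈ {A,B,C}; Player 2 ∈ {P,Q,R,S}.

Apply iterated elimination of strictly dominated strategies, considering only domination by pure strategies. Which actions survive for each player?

Survivors P1:{A,B} P2:{P,Q}

P2 drop R (Q beats it: A:7>6 B:8>6 C:11>6)
P1 drop C (A beats it: P:8>0 Q:6>5 S:9>2)
P2 drop S (Q beats it: A:7>1 B:8>3)
P1→{A,B} P2→{P,Q}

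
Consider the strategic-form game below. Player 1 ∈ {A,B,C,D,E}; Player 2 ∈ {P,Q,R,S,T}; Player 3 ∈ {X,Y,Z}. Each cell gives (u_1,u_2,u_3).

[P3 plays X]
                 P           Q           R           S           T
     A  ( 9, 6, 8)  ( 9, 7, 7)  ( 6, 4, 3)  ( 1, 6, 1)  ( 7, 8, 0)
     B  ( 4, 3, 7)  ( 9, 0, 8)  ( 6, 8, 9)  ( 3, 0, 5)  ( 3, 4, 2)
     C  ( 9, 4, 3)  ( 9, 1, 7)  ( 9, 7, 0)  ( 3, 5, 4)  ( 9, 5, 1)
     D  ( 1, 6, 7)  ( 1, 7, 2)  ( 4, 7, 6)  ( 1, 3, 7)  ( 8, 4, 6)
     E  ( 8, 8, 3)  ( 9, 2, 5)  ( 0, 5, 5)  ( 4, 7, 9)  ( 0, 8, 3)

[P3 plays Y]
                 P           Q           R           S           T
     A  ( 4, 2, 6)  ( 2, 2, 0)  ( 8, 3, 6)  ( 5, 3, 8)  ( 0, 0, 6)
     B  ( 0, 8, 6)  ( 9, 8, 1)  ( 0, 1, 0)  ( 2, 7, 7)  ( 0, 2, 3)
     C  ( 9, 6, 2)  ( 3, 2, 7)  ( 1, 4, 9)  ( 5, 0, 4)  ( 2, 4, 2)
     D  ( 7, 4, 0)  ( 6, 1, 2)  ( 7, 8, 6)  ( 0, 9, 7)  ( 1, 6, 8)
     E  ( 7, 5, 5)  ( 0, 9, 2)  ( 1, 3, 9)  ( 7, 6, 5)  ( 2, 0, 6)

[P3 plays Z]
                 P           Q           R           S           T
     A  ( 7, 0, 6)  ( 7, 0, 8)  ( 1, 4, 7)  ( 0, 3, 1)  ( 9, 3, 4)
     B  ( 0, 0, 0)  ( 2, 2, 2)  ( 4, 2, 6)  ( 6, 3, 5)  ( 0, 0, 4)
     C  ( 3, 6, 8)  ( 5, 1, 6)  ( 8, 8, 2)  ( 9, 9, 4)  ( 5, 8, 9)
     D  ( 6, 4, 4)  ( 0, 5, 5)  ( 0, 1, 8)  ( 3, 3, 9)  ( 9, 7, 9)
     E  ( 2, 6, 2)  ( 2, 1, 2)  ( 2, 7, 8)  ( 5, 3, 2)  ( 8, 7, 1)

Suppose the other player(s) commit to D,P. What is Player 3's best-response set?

P3 best: {X}

u_3(X vs D,P) = 7
u_3(Y vs D,P) = 0
u_3(Z vs D,P) = 4
max payoff 7 at {X}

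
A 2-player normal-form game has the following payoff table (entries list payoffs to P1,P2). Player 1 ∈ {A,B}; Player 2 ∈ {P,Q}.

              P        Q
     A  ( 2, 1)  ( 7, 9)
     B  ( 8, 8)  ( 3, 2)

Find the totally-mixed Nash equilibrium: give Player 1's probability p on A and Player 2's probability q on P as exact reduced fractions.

P1 indiff ⇒ q·2+(1-q)·7 = q·8+(1-q)·3 ⇒ q(-6) = (1-q)(-4) ⇒ q = 2/5
P2 indiff ⇒ p·1+(1-p)·8 = p·9+(1-p)·2 ⇒ p(-8) = (1-p)(-6) ⇒ p = 3/7

p=3/7, q=2/5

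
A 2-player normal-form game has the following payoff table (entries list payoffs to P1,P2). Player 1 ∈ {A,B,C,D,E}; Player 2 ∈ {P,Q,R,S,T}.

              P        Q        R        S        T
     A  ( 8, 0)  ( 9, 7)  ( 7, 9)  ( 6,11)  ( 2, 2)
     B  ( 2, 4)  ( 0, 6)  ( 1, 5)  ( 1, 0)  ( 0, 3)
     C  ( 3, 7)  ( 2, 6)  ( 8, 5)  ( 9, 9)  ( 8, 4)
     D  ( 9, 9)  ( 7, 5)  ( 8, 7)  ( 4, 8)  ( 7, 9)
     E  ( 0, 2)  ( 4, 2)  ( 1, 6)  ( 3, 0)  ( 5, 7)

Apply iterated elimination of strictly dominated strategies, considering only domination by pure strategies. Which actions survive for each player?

P1 drop B (A beats it: P:8>2 Q:9>0 R:7>1 S:6>1 T:2>0)
P1 drop E (D beats it: P:9>0 Q:7>4 R:8>1 S:4>3 T:7>5)
P2 drop Q (S beats it: A:11>7 C:9>6 D:8>5)
P2 drop R (S beats it: A:11>9 C:9>5 D:8>7)
P1→{A,C,D} P2→{P,S,T}

Survivors P1:{A,C,D} P2:{P,S,T}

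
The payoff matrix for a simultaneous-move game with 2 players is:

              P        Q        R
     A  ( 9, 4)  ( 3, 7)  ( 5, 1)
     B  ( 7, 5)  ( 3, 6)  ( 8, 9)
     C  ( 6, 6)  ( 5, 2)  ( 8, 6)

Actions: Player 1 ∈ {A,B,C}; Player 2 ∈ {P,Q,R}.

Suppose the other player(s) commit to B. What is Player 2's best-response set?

u_2(P vs B) = 5
u_2(Q vs B) = 6
u_2(R vs B) = 9
max payoff 9 at {R}

BR_2 = {R}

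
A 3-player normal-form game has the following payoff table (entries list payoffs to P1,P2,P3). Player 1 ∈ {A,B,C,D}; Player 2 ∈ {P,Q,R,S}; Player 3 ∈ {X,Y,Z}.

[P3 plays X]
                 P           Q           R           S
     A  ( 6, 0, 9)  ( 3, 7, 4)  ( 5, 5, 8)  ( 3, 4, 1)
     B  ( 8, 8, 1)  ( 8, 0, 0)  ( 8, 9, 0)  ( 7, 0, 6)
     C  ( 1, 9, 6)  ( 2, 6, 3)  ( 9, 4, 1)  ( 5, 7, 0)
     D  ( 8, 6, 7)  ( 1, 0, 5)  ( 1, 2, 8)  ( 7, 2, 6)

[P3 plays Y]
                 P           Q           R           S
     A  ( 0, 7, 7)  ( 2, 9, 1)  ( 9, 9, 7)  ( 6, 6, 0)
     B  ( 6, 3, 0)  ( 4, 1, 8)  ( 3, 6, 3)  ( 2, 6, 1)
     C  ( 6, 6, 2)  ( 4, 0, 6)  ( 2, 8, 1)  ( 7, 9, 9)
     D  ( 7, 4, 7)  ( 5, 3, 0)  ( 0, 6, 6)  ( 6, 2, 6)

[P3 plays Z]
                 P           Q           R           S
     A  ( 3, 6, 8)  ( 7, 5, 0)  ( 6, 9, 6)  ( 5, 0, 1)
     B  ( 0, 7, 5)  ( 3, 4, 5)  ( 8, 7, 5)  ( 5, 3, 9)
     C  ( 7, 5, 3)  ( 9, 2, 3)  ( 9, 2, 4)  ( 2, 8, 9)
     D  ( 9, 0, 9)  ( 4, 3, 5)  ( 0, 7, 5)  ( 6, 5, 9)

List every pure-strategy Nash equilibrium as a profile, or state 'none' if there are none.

(A,P,X): not NE [P1→D gives 8>6; P2→Q gives 7>0]
(A,P,Y): not NE [P1→D gives 7>0; P2→R gives 9>7; P3→X gives 9>7]
(A,P,Z): not NE [P1→D gives 9>3; P2→R gives 9>6; P3→X gives 9>8]
(A,Q,X): not NE [P1→B gives 8>3]
(A,Q,Y): not NE [P1→D gives 5>2; P3→X gives 4>1]
(A,Q,Z): not NE [P1→C gives 9>7; P2→R gives 9>5; P3→X gives 4>0]
(A,R,X): not NE [P1→C gives 9>5; P2→Q gives 7>5]
(A,R,Y): not NE [P3→X gives 8>7]
(A,R,Z): not NE [P1→C gives 9>6; P3→X gives 8>6]
(A,S,X): not NE [P1→D gives 7>3; P2→Q gives 7>4]
(A,S,Y): not NE [P1→C gives 7>6; P2→R gives 9>6; P3→Z gives 1>0]
(A,S,Z): not NE [P1→D gives 6>5; P2→R gives 9>0]
(B,P,X): not NE [P2→R gives 9>8; P3→Z gives 5>1]
(B,P,Y): not NE [P1→D gives 7>6; P2→S gives 6>3; P3→Z gives 5>0]
(B,P,Z): not NE [P1→D gives 9>0]
(B,Q,X): not NE [P2→R gives 9>0; P3→Y gives 8>0]
(B,Q,Y): not NE [P1→D gives 5>4; P2→S gives 6>1]
(B,Q,Z): not NE [P1→C gives 9>3; P2→R gives 7>4; P3→Y gives 8>5]
(B,R,X): not NE [P1→C gives 9>8; P3→Z gives 5>0]
(B,R,Y): not NE [P1→A gives 9>3; P3→Z gives 5>3]
(B,R,Z): not NE [P1→C gives 9>8]
(B,S,X): not NE [P2→R gives 9>0; P3→Z gives 9>6]
(B,S,Y): not NE [P1→C gives 7>2; P3→Z gives 9>1]
(B,S,Z): not NE [P1→D gives 6>5; P2→R gives 7>3]
(C,P,X): not NE [P1→D gives 8>1]
(C,P,Y): not NE [P1→D gives 7>6; P2→S gives 9>6; P3→X gives 6>2]
(C,P,Z): not NE [P1→D gives 9>7; P2→S gives 8>5; P3→X gives 6>3]
(C,Q,X): not NE [P1→B gives 8>2; P2→P gives 9>6; P3→Y gives 6>3]
(C,Q,Y): not NE [P1→D gives 5>4; P2→S gives 9>0]
(C,Q,Z): not NE [P2→S gives 8>2; P3→Y gives 6>3]
(C,R,X): not NE [P2→P gives 9>4; P3→Z gives 4>1]
(C,R,Y): not NE [P1→A gives 9>2; P2→S gives 9>8; P3→Z gives 4>1]
(C,R,Z): not NE [P2→S gives 8>2]
(C,S,X): not NE [P1→D gives 7>5; P2→P gives 9>7; P3→Z gives 9>0]
(C,S,Y): NE
(C,S,Z): not NE [P1→D gives 6>2]
(D,P,X): not NE [P3→Z gives 9>7]
(D,P,Y): not NE [P2→R gives 6>4; P3→Z gives 9>7]
(D,P,Z): not NE [P2→R gives 7>0]
(D,Q,X): not NE [P1→B gives 8>1; P2→P gives 6>0]
(D,Q,Y): not NE [P2→R gives 6>3; P3→Z gives 5>0]
(D,Q,Z): not NE [P1→C gives 9>4; P2→R gives 7>3]
(D,R,X): not NE [P1→C gives 9>1; P2→P gives 6>2]
(D,R,Y): not NE [P1→A gives 9>0; P3→X gives 8>6]
(D,R,Z): not NE [P1→C gives 9>0; P3→X gives 8>5]
(D,S,X): not NE [P2→P gives 6>2; P3→Z gives 9>6]
(D,S,Y): not NE [P1→C gives 7>6; P2→R gives 6>2; P3→Z gives 9>6]
(D,S,Z): not NE [P2→R gives 7>5]

Nash profiles: (C,S,Y)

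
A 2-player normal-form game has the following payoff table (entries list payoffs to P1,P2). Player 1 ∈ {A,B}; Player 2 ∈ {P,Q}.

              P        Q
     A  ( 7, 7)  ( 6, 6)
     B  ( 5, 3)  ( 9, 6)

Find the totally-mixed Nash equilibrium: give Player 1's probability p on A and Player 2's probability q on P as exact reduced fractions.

p=3/4, q=3/5

P1 indiff ⇒ q·7+(1-q)·6 = q·5+(1-q)·9 ⇒ q(2) = (1-q)(3) ⇒ q = 3/5
P2 indiff ⇒ p·7+(1-p)·3 = p·6+(1-p)·6 ⇒ p(1) = (1-p)(3) ⇒ p = 3/4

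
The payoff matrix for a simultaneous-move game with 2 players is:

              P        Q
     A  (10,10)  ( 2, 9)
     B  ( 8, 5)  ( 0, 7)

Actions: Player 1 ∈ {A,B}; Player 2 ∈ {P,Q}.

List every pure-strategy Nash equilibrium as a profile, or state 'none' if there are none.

PSNE = {(A,P)}

(A,P): NE
(A,Q): not NE [P2→P gives 10>9]
(B,P): not NE [P1→A gives 10>8; P2→Q gives 7>5]
(B,Q): not NE [P1→A gives 2>0]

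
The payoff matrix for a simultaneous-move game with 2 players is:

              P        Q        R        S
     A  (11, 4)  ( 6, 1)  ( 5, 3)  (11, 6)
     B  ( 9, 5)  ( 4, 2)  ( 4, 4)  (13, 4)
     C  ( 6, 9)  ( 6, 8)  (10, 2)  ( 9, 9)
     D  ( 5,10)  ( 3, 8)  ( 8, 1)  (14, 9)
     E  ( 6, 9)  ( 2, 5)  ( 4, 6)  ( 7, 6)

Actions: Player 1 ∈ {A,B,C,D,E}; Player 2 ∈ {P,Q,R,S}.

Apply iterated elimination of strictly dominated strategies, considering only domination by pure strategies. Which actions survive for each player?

P1 drop E (A beats it: P:11>6 Q:6>2 R:5>4 S:11>7)
P2 drop Q (P beats it: A:4>1 B:5>2 C:9>8 D:10>8)
P2 drop R (P beats it: A:4>3 B:5>4 C:9>2 D:10>1)
P1 drop C (A beats it: P:11>6 S:11>9)
P1→{A,B,D} P2→{P,S}

IESDS → P1:{A,B,D} P2:{P,S}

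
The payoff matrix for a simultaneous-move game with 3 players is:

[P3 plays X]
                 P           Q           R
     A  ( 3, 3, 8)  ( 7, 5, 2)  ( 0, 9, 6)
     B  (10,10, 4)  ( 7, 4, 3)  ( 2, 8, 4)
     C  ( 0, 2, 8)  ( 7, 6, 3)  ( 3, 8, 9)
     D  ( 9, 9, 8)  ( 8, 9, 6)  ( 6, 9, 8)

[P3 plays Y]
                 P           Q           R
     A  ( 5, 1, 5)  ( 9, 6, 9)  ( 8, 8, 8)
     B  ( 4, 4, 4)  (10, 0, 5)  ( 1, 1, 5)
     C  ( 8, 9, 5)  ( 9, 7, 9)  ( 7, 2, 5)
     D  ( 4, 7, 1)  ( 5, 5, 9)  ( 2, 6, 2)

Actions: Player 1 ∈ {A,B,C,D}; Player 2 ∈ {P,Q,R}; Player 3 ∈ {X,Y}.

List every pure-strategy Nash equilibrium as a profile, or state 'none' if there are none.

PSNE = {(A,R,Y), (B,P,X), (D,R,X)}

(A,P,X): not NE [P1→B gives 10>3; P2→R gives 9>3]
(A,P,Y): not NE [P1→C gives 8>5; P2→R gives 8>1; P3→X gives 8>5]
(A,Q,X): not NE [P1→D gives 8>7; P2→R gives 9>5; P3→Y gives 9>2]
(A,Q,Y): not NE [P1→B gives 10>9; P2→R gives 8>6]
(A,R,X): not NE [P1→D gives 6>0; P3→Y gives 8>6]
(A,R,Y): NE
(B,P,X): NE
(B,P,Y): not NE [P1→C gives 8>4]
(B,Q,X): not NE [P1→D gives 8>7; P2→P gives 10>4; P3→Y gives 5>3]
(B,Q,Y): not NE [P2→P gives 4>0]
(B,R,X): not NE [P1→D gives 6>2; P2→P gives 10>8; P3→Y gives 5>4]
(B,R,Y): not NE [P1→A gives 8>1; P2→P gives 4>1]
(C,P,X): not NE [P1→B gives 10>0; P2→R gives 8>2]
(C,P,Y): not NE [P3→X gives 8>5]
(C,Q,X): not NE [P1→D gives 8>7; P2→R gives 8>6; P3→Y gives 9>3]
(C,Q,Y): not NE [P1→B gives 10>9; P2→P gives 9>7]
(C,R,X): not NE [P1→D gives 6>3]
(C,R,Y): not NE [P1→A gives 8>7; P2→P gives 9>2; P3→X gives 9>5]
(D,P,X): not NE [P1→B gives 10>9]
(D,P,Y): not NE [P1→C gives 8>4; P3→X gives 8>1]
(D,Q,X): not NE [P3→Y gives 9>6]
(D,Q,Y): not NE [P1→B gives 10>5; P2→P gives 7>5]
(D,R,X): NE
(D,R,Y): not NE [P1→A gives 8>2; P2→P gives 7>6; P3→X gives 8>2]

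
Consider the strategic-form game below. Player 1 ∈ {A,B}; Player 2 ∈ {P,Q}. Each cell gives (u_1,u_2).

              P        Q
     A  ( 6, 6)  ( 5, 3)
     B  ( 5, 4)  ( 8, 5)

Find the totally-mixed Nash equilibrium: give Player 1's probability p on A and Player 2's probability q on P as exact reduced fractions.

P1 indiff ⇒ q·6+(1-q)·5 = q·5+(1-q)·8 ⇒ q(1) = (1-q)(3) ⇒ q = 3/4
P2 indiff ⇒ p·6+(1-p)·4 = p·3+(1-p)·5 ⇒ p(3) = (1-p)(1) ⇒ p = 1/4

P1 mixes 1/4 on A; P2 mixes 3/4 on P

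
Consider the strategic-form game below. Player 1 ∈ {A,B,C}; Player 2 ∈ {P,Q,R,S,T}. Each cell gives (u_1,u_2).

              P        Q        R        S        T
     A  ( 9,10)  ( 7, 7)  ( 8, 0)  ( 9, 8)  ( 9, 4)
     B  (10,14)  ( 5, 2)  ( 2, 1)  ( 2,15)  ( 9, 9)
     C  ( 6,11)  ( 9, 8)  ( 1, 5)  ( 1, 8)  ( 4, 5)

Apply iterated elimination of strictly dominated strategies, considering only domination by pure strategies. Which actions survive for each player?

Survivors P1:{A,B} P2:{P,S}

P2 drop Q (P beats it: A:10>7 B:14>2 C:11>8)
P1 drop C (A beats it: P:9>6 R:8>1 S:9>1 T:9>4)
P2 drop R (P beats it: A:10>0 B:14>1)
P2 drop T (P beats it: A:10>4 B:14>9)
P1→{A,B} P2→{P,S}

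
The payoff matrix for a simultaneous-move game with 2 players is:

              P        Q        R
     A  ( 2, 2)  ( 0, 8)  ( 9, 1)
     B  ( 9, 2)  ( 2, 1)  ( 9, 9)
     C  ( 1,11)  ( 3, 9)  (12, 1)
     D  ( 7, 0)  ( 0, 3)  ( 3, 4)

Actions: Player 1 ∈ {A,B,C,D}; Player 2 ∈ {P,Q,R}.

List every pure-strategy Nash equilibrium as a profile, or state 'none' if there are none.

(A,P): not NE [P1→B gives 9>2; P2→Q gives 8>2]
(A,Q): not NE [P1→C gives 3>0]
(A,R): not NE [P1→C gives 12>9; P2→Q gives 8>1]
(B,P): not NE [P2→R gives 9>2]
(B,Q): not NE [P1→C gives 3>2; P2→R gives 9>1]
(B,R): not NE [P1→C gives 12>9]
(C,P): not NE [P1→B gives 9>1]
(C,Q): not NE [P2→P gives 11>9]
(C,R): not NE [P2→P gives 11>1]
(D,P): not NE [P1→B gives 9>7; P2→R gives 4>0]
(D,Q): not NE [P1→C gives 3>0; P2→R gives 4>3]
(D,R): not NE [P1→C gives 12>3]

No pure NE.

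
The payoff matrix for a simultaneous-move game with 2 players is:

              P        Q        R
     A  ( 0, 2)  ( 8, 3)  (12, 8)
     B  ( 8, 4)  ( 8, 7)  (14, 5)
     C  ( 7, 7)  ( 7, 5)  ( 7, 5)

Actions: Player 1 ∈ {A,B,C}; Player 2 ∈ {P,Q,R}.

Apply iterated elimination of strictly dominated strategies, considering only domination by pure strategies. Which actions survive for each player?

P1 drop C (B beats it: P:8>7 Q:8>7 R:14>7)
P2 drop P (Q beats it: A:3>2 B:7>4)
P1→{A,B} P2→{Q,R}

Survivors P1:{A,B} P2:{Q,R}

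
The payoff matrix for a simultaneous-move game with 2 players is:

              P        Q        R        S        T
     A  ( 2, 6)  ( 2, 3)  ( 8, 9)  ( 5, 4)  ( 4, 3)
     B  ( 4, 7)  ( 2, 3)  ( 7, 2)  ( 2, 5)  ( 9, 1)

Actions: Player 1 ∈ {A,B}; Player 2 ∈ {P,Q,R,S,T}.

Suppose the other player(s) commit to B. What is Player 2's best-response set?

u_2(P vs B) = 7
u_2(Q vs B) = 3
u_2(R vs B) = 2
u_2(S vs B) = 5
u_2(T vs B) = 1
max payoff 7 at {P}

argmax u_2 = {P}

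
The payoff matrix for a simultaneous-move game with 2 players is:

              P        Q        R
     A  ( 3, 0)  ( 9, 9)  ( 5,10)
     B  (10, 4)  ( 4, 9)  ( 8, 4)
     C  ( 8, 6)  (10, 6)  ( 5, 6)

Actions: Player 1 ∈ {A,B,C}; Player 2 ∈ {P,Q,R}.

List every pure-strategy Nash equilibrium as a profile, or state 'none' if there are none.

PSNE = {(C,Q)}

(A,P): not NE [P1→B gives 10>3; P2→R gives 10>0]
(A,Q): not NE [P1→C gives 10>9; P2→R gives 10>9]
(A,R): not NE [P1→B gives 8>5]
(B,P): not NE [P2→Q gives 9>4]
(B,Q): not NE [P1→C gives 10>4]
(B,R): not NE [P2→Q gives 9>4]
(C,P): not NE [P1→B gives 10>8]
(C,Q): NE
(C,R): not NE [P1→B gives 8>5]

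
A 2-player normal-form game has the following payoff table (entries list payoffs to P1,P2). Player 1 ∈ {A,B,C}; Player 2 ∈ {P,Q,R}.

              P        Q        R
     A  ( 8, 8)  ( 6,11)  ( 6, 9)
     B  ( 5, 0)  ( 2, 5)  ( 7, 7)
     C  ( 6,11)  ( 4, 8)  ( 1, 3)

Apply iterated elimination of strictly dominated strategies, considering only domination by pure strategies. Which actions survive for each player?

P1 drop C (A beats it: P:8>6 Q:6>4 R:6>1)
P2 drop P (Q beats it: A:11>8 B:5>0)
P1→{A,B} P2→{Q,R}

Survivors P1:{A,B} P2:{Q,R}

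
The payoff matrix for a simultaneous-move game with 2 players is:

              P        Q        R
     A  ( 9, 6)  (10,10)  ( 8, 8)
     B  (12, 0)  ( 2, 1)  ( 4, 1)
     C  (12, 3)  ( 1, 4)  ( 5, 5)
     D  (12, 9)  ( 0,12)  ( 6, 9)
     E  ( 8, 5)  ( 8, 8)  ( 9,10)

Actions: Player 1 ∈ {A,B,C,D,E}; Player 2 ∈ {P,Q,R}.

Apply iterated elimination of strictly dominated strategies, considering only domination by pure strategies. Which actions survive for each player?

P2 drop P (Q beats it: A:10>6 B:1>0 C:4>3 D:12>9 E:8>5)
P1 drop B (A beats it: Q:10>2 R:8>4)
P1 drop C (A beats it: Q:10>1 R:8>5)
P1 drop D (A beats it: Q:10>0 R:8>6)
P1→{A,E} P2→{Q,R}

IESDS → P1:{A,E} P2:{Q,R}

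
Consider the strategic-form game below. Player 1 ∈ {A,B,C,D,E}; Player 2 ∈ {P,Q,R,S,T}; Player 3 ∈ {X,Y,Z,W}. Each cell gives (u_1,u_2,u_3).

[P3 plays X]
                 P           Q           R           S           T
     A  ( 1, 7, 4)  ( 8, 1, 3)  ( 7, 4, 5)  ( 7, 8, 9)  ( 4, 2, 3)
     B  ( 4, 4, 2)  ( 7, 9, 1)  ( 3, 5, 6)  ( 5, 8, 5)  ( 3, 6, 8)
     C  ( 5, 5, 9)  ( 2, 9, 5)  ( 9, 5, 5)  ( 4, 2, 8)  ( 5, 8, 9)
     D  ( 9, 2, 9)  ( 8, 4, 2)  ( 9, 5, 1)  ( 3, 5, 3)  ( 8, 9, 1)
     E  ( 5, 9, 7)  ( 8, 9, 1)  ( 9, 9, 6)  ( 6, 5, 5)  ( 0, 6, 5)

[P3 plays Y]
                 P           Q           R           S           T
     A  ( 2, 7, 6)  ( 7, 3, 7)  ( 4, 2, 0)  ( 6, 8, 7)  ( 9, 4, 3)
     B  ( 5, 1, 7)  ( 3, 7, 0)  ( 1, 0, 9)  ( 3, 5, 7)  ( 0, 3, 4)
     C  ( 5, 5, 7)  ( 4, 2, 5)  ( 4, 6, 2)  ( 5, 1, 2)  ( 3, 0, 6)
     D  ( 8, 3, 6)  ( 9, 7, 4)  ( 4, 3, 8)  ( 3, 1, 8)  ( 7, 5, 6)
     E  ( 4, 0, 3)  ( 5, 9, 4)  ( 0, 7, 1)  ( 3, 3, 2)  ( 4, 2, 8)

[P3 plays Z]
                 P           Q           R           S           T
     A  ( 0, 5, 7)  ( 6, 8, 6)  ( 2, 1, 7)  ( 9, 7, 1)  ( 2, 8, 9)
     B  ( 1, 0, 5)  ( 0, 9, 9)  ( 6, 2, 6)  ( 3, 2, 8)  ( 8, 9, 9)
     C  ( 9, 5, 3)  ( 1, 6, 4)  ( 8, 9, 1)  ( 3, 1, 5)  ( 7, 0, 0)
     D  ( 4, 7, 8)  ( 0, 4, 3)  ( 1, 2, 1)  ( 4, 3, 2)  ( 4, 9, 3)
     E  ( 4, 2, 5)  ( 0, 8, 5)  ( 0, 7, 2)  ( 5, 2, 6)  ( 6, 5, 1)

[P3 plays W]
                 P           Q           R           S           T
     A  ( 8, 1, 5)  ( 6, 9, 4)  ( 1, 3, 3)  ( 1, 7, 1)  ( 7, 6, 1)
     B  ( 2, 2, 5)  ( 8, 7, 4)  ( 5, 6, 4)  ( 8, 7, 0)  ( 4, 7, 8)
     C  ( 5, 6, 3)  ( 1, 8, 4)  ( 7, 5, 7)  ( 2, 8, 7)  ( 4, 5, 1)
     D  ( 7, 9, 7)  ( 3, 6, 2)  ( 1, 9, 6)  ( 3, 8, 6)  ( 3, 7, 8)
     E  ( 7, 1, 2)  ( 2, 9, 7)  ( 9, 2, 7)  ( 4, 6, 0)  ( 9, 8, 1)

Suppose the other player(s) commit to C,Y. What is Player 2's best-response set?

u_2(P vs C,Y) = 5
u_2(Q vs C,Y) = 2
u_2(R vs C,Y) = 6
u_2(S vs C,Y) = 1
u_2(T vs C,Y) = 0
max payoff 6 at {R}

P2 best: {R}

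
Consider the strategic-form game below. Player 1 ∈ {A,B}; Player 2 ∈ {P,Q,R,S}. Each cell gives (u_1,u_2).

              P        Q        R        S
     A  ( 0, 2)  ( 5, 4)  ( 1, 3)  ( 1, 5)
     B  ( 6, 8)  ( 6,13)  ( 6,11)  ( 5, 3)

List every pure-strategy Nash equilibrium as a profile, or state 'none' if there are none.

(A,P): not NE [P1→B gives 6>0; P2→S gives 5>2]
(A,Q): not NE [P1→B gives 6>5; P2→S gives 5>4]
(A,R): not NE [P1→B gives 6>1; P2→S gives 5>3]
(A,S): not NE [P1→B gives 5>1]
(B,P): not NE [P2→Q gives 13>8]
(B,Q): NE
(B,R): not NE [P2→Q gives 13>11]
(B,S): not NE [P2→Q gives 13>3]

Nash profiles: (B,Q)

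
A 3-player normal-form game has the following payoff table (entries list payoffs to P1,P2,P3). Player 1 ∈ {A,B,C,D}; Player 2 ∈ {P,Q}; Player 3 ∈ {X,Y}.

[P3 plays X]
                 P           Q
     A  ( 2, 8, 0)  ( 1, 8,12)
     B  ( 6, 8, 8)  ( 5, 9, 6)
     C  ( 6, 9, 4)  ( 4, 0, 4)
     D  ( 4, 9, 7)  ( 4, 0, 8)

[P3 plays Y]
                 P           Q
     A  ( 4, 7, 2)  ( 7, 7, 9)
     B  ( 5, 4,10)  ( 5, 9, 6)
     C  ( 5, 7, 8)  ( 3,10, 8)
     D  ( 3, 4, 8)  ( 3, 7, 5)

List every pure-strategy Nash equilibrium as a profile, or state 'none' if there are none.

Nash profiles: (B,Q,X)

(A,P,X): not NE [P1→C gives 6>2; P3→Y gives 2>0]
(A,P,Y): not NE [P1→C gives 5>4]
(A,Q,X): not NE [P1→B gives 5>1]
(A,Q,Y): not NE [P3→X gives 12>9]
(B,P,X): not NE [P2→Q gives 9>8; P3→Y gives 10>8]
(B,P,Y): not NE [P2→Q gives 9>4]
(B,Q,X): NE
(B,Q,Y): not NE [P1→A gives 7>5]
(C,P,X): not NE [P3→Y gives 8>4]
(C,P,Y): not NE [P2→Q gives 10>7]
(C,Q,X): not NE [P1→B gives 5>4; P2→P gives 9>0; P3→Y gives 8>4]
(C,Q,Y): not NE [P1→A gives 7>3]
(D,P,X): not NE [P1→C gives 6>4; P3→Y gives 8>7]
(D,P,Y): not NE [P1→C gives 5>3; P2→Q gives 7>4]
(D,Q,X): not NE [P1→B gives 5>4; P2→P gives 9>0]
(D,Q,Y): not NE [P1→A gives 7>3; P3→X gives 8>5]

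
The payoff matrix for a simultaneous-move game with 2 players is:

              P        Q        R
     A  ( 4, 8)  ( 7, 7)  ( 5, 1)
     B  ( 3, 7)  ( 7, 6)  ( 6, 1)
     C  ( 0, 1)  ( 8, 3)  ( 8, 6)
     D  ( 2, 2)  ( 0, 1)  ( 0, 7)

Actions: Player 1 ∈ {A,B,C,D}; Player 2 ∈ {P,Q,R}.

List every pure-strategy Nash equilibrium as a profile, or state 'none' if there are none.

(A,P): NE
(A,Q): not NE [P1→C gives 8>7; P2→P gives 8>7]
(A,R): not NE [P1→C gives 8>5; P2→P gives 8>1]
(B,P): not NE [P1→A gives 4>3]
(B,Q): not NE [P1→C gives 8>7; P2→P gives 7>6]
(B,R): not NE [P1→C gives 8>6; P2→P gives 7>1]
(C,P): not NE [P1→A gives 4>0; P2→R gives 6>1]
(C,Q): not NE [P2→R gives 6>3]
(C,R): NE
(D,P): not NE [P1→A gives 4>2; P2→R gives 7>2]
(D,Q): not NE [P1→C gives 8>0; P2→R gives 7>1]
(D,R): not NE [P1→C gives 8>0]

Nash profiles: (A,P), (C,R)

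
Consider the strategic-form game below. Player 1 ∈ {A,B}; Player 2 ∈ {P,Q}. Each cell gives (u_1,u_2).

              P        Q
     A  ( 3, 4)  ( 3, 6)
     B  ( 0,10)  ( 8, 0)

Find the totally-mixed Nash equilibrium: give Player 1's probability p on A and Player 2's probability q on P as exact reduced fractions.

P1 indiff ⇒ q·3+(1-q)·3 = q·0+(1-q)·8 ⇒ q(3) = (1-q)(5) ⇒ q = 5/8
P2 indiff ⇒ p·4+(1-p)·10 = p·6+(1-p)·0 ⇒ p(-2) = (1-p)(-10) ⇒ p = 5/6

p=5/6, q=5/8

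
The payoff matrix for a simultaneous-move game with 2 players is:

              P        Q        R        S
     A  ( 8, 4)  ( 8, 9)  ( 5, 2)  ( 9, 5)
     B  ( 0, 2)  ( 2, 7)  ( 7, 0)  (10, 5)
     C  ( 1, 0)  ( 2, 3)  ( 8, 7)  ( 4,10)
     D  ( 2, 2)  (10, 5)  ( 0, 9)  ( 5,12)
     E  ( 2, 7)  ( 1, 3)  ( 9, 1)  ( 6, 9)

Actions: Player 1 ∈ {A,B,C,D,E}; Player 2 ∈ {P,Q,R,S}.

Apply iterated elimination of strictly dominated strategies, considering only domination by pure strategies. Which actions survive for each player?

Survivors P1:{A,B,D} P2:{Q,S}

P2 drop P (S beats it: A:5>4 B:5>2 C:10>0 D:12>2 E:9>7)
P2 drop R (S beats it: A:5>2 B:5>0 C:10>7 D:12>9 E:9>1)
P1 drop C (A beats it: Q:8>2 S:9>4)
P1 drop E (A beats it: Q:8>1 S:9>6)
P1→{A,B,D} P2→{Q,S}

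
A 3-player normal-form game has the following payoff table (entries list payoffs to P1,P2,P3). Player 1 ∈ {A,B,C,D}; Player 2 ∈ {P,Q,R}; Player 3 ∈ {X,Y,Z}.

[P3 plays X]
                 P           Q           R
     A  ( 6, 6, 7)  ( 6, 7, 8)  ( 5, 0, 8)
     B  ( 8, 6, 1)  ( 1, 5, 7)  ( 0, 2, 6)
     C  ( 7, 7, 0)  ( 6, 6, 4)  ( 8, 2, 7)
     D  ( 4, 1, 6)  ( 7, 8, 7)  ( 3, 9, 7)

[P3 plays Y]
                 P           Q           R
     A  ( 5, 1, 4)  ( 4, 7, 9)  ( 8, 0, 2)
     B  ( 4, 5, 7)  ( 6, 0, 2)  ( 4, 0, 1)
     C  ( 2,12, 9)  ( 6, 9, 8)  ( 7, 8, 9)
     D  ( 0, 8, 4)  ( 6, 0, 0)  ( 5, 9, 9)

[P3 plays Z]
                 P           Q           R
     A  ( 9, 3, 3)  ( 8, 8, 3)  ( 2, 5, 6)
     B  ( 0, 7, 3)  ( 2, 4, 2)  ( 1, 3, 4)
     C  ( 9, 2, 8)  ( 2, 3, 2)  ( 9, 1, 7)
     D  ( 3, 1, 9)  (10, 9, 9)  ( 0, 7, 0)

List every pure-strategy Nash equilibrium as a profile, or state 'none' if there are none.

Nash profiles: (D,Q,Z)

(A,P,X): not NE [P1→B gives 8>6; P2→Q gives 7>6]
(A,P,Y): not NE [P2→Q gives 7>1; P3→X gives 7>4]
(A,P,Z): not NE [P2→Q gives 8>3; P3→X gives 7>3]
(A,Q,X): not NE [P1→D gives 7>6; P3→Y gives 9>8]
(A,Q,Y): not NE [P1→D gives 6>4]
(A,Q,Z): not NE [P1→D gives 10>8; P3→Y gives 9>3]
(A,R,X): not NE [P1→C gives 8>5; P2→Q gives 7>0]
(A,R,Y): not NE [P2→Q gives 7>0; P3→X gives 8>2]
(A,R,Z): not NE [P1→C gives 9>2; P2→Q gives 8>5; P3→X gives 8>6]
(B,P,X): not NE [P3→Y gives 7>1]
(B,P,Y): not NE [P1→A gives 5>4]
(B,P,Z): not NE [P1→C gives 9>0; P3→Y gives 7>3]
(B,Q,X): not NE [P1→D gives 7>1; P2→P gives 6>5]
(B,Q,Y): not NE [P2→P gives 5>0; P3→X gives 7>2]
(B,Q,Z): not NE [P1→D gives 10>2; P2→P gives 7>4; P3→X gives 7>2]
(B,R,X): not NE [P1→C gives 8>0; P2→P gives 6>2]
(B,R,Y): not NE [P1→A gives 8>4; P2→P gives 5>0; P3→X gives 6>1]
(B,R,Z): not NE [P1→C gives 9>1; P2→P gives 7>3; P3→X gives 6>4]
(C,P,X): not NE [P1→B gives 8>7; P3→Y gives 9>0]
(C,P,Y): not NE [P1→A gives 5>2]
(C,P,Z): not NE [P2→Q gives 3>2; P3→Y gives 9>8]
(C,Q,X): not NE [P1→D gives 7>6; P2→P gives 7>6; P3→Y gives 8>4]
(C,Q,Y): not NE [P2→P gives 12>9]
(C,Q,Z): not NE [P1→D gives 10>2; P3→Y gives 8>2]
(C,R,X): not NE [P2→P gives 7>2; P3→Y gives 9>7]
(C,R,Y): not NE [P1→A gives 8>7; P2→P gives 12>8]
(C,R,Z): not NE [P2→Q gives 3>1; P3→Y gives 9>7]
(D,P,X): not NE [P1→B gives 8>4; P2→R gives 9>1; P3→Z gives 9>6]
(D,P,Y): not NE [P1→A gives 5>0; P2→R gives 9>8; P3→Z gives 9>4]
(D,P,Z): not NE [P1→C gives 9>3; P2→Q gives 9>1]
(D,Q,X): not NE [P2→R gives 9>8; P3→Z gives 9>7]
(D,Q,Y): not NE [P2→R gives 9>0; P3→Z gives 9>0]
(D,Q,Z): NE
(D,R,X): not NE [P1→C gives 8>3; P3→Y gives 9>7]
(D,R,Y): not NE [P1→A gives 8>5]
(D,R,Z): not NE [P1→C gives 9>0; P2→Q gives 9>7; P3→Y gives 9>0]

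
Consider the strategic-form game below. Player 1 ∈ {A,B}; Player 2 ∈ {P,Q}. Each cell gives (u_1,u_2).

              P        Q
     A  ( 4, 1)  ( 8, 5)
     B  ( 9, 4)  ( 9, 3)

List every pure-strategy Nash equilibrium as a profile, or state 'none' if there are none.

(A,P): not NE [P1→B gives 9>4; P2→Q gives 5>1]
(A,Q): not NE [P1→B gives 9>8]
(B,P): NE
(B,Q): not NE [P2→P gives 4>3]

Nash profiles: (B,P)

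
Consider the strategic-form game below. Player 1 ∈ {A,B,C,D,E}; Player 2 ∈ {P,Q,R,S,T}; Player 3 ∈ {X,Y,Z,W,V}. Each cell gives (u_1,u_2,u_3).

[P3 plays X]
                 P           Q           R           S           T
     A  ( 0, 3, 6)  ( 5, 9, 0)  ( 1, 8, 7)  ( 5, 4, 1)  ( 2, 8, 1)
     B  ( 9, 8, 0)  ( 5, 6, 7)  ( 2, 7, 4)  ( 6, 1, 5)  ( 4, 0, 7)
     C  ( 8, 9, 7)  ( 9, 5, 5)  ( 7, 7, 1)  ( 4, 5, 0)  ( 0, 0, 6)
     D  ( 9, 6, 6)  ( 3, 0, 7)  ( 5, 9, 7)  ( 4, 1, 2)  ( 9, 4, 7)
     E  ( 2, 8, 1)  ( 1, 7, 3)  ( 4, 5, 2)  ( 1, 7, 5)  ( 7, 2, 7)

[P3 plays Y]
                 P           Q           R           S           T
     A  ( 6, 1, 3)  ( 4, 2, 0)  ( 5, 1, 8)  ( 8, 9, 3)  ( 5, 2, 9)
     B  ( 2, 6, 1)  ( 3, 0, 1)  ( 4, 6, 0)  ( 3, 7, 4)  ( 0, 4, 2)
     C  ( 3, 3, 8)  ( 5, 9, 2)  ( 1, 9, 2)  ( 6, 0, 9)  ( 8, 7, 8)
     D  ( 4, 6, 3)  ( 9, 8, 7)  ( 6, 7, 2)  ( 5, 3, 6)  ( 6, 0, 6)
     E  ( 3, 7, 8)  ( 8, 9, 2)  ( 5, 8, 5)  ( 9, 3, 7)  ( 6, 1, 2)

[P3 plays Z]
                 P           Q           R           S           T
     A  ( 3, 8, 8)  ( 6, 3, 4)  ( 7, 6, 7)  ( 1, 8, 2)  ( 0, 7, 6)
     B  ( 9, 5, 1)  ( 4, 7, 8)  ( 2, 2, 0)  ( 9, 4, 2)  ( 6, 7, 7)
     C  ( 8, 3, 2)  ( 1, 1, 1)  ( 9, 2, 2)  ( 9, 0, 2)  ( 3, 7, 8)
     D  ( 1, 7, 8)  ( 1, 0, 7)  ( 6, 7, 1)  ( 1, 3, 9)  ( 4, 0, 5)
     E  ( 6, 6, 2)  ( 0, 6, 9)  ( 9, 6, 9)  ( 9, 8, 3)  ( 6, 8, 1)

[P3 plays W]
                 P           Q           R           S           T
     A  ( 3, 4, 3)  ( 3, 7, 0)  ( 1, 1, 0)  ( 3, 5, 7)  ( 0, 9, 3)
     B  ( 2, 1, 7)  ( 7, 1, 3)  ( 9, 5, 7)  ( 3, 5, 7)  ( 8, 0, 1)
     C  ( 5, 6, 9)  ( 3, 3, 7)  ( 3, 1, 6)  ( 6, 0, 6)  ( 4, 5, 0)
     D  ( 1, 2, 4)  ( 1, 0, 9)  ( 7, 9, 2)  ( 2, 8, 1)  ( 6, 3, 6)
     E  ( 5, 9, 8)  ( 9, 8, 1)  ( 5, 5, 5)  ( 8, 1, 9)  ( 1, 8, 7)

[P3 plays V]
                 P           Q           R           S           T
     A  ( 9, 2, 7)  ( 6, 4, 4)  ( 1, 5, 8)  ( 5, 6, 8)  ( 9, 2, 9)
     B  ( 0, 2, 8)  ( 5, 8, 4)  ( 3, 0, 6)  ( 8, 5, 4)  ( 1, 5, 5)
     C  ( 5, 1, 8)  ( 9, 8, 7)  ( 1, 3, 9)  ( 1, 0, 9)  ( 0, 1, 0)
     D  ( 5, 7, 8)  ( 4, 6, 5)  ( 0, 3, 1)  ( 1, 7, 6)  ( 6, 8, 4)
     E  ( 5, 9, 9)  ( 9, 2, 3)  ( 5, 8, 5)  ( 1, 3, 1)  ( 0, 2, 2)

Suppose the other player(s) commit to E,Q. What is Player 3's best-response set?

u_3(X vs E,Q) = 3
u_3(Y vs E,Q) = 2
u_3(Z vs E,Q) = 9
u_3(W vs E,Q) = 1
u_3(V vs E,Q) = 3
max payoff 9 at {Z}

P3 best: {Z}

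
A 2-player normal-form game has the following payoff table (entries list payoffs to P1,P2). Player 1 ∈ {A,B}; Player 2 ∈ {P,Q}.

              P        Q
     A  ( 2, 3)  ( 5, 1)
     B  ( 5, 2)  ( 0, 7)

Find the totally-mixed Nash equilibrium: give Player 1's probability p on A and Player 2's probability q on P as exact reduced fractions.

P1 indiff ⇒ q·2+(1-q)·5 = q·5+(1-q)·0 ⇒ q(-3) = (1-q)(-5) ⇒ q = 5/8
P2 indiff ⇒ p·3+(1-p)·2 = p·1+(1-p)·7 ⇒ p(2) = (1-p)(5) ⇒ p = 5/7

P1 mixes 5/7 on A; P2 mixes 5/8 on P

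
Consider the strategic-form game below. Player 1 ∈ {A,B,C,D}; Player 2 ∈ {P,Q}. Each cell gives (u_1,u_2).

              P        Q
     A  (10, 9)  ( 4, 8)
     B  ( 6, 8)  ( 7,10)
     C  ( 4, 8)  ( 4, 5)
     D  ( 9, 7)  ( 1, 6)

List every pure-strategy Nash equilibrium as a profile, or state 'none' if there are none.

NE set: (A,P), (B,Q)

(A,P): NE
(A,Q): not NE [P1→B gives 7>4; P2→P gives 9>8]
(B,P): not NE [P1→A gives 10>6; P2→Q gives 10>8]
(B,Q): NE
(C,P): not NE [P1→A gives 10>4]
(C,Q): not NE [P1→B gives 7>4; P2→P gives 8>5]
(D,P): not NE [P1→A gives 10>9]
(D,Q): not NE [P1→B gives 7>1; P2→P gives 7>6]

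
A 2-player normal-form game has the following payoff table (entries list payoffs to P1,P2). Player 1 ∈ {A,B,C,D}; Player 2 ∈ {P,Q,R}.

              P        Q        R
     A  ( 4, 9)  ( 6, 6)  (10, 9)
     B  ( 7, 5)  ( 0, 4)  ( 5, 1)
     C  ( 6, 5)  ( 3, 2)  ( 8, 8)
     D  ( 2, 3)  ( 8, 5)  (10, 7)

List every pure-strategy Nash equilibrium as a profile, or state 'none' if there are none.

(A,P): not NE [P1→B gives 7>4]
(A,Q): not NE [P1→D gives 8>6; P2→R gives 9>6]
(A,R): NE
(B,P): NE
(B,Q): not NE [P1→D gives 8>0; P2→P gives 5>4]
(B,R): not NE [P1→D gives 10>5; P2→P gives 5>1]
(C,P): not NE [P1→B gives 7>6; P2→R gives 8>5]
(C,Q): not NE [P1→D gives 8>3; P2→R gives 8>2]
(C,R): not NE [P1→D gives 10>8]
(D,P): not NE [P1→B gives 7>2; P2→R gives 7>3]
(D,Q): not NE [P2→R gives 7>5]
(D,R): NE

Nash profiles: (A,R), (B,P), (D,R)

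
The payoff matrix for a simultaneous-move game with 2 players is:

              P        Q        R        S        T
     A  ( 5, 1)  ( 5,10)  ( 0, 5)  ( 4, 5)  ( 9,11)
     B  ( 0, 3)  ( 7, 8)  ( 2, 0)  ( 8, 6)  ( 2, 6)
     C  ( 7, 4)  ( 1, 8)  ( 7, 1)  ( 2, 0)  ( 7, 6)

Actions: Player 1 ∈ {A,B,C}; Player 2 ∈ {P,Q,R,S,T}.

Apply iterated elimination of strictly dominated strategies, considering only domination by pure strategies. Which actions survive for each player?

P2 drop P (Q beats it: A:10>1 B:8>3 C:8>4)
P2 drop R (Q beats it: A:10>5 B:8>0 C:8>1)
P1 drop C (A beats it: Q:5>1 S:4>2 T:9>7)
P2 drop S (Q beats it: A:10>5 B:8>6)
P1→{A,B} P2→{Q,T}

IESDS → P1:{A,B} P2:{Q,T}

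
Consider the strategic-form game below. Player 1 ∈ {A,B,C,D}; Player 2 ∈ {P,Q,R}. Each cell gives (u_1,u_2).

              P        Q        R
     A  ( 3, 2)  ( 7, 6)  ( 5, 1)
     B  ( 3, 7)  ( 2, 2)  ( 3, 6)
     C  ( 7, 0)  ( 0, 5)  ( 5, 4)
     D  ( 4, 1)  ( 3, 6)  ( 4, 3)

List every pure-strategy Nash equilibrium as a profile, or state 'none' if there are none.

(A,P): not NE [P1→C gives 7>3; P2→Q gives 6>2]
(A,Q): NE
(A,R): not NE [P2→Q gives 6>1]
(B,P): not NE [P1→C gives 7>3]
(B,Q): not NE [P1→A gives 7>2; P2→P gives 7>2]
(B,R): not NE [P1→C gives 5>3; P2→P gives 7>6]
(C,P): not NE [P2→Q gives 5>0]
(C,Q): not NE [P1→A gives 7>0]
(C,R): not NE [P2→Q gives 5>4]
(D,P): not NE [P1→C gives 7>4; P2→Q gives 6>1]
(D,Q): not NE [P1→A gives 7>3]
(D,R): not NE [P1→C gives 5>4; P2→Q gives 6>3]

PSNE = {(A,Q)}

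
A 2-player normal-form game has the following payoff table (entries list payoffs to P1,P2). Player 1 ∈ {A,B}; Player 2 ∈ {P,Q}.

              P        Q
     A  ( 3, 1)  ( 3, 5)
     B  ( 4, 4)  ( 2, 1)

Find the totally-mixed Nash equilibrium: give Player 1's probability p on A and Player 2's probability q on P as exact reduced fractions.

P1 mixes 3/7 on A; P2 mixes 1/2 on P

P1 indiff ⇒ q·3+(1-q)·3 = q·4+(1-q)·2 ⇒ q(-1) = (1-q)(-1) ⇒ q = 1/2
P2 indiff ⇒ p·1+(1-p)·4 = p·5+(1-p)·1 ⇒ p(-4) = (1-p)(-3) ⇒ p = 3/7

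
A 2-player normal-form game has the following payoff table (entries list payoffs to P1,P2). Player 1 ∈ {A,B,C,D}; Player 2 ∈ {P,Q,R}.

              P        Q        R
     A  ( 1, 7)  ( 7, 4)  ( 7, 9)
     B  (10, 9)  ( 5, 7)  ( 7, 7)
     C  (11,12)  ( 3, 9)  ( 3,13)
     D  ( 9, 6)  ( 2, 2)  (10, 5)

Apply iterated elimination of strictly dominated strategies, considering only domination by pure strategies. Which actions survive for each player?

IESDS → P1:{B,C,D} P2:{P,R}

P2 drop Q (P beats it: A:7>4 B:9>7 C:12>9 D:6>2)
P1 drop A (D beats it: P:9>1 R:10>7)
P1→{B,C,D} P2→{P,R}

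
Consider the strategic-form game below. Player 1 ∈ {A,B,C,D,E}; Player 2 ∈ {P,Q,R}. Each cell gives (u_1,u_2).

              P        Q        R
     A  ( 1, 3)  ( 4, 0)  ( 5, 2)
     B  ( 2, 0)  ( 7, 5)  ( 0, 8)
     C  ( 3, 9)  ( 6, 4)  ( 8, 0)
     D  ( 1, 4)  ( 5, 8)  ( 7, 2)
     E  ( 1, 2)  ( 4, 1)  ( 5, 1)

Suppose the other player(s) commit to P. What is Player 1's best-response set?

u_1(A vs P) = 1
u_1(B vs P) = 2
u_1(C vs P) = 3
u_1(D vs P) = 1
u_1(E vs P) = 1
max payoff 3 at {C}

P1 best: {C}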